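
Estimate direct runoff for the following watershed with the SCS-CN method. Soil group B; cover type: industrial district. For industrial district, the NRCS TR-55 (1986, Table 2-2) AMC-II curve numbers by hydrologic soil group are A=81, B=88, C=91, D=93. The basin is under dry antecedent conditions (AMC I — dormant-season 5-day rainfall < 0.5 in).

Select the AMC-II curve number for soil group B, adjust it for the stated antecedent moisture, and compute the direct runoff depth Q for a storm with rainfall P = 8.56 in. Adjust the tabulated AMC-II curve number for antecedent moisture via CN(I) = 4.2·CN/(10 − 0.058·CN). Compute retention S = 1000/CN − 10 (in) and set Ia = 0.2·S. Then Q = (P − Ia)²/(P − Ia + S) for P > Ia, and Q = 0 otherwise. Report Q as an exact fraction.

NRCS table: industrial district, soil group B → CN(II) = 88
Adjust CN=88 to AMC I: 4.2·88/(10 − 0.058·88) → (1848/5) ÷ (612/125) = 3850/51 ≈ 75.490
Max retention: S = 1000/(3850/51) − 10 = 250/77 in (≈ 3.247 in)
Ia = 0.2S: 0.2·3.247 = 0.649 in (exactly 50/77)
Excess rainfall: 8.560 − 0.649 = 7.911 in; P > Ia so Q > 0
Q = (15228/1925)²/((15228/1925) + 250/77) = (231891984/3705625)/(21478/1925) = 115945992/20672575 in ≈ 5.609 in

Q = 115945992/20672575 in ≈ 5.609 in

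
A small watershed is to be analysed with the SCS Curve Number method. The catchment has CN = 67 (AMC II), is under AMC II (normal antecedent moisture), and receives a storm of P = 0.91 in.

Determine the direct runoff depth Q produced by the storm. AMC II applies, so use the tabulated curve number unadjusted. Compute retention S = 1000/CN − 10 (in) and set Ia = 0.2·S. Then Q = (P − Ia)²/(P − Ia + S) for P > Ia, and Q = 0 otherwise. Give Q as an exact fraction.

AMC II — tabulated CN = 67 applies directly.
Retention S: 1000/CN − 10 with CN=67.000 → S = 330/67 ≈ 4.925 in
Ia = 0.2S: 0.2·4.925 = 0.985 in (exactly 66/67)
P = 0.910 ≤ Ia = 0.985 in: entire storm abstracted, Q = 0.

Q = 0 in ≈ 0.000 in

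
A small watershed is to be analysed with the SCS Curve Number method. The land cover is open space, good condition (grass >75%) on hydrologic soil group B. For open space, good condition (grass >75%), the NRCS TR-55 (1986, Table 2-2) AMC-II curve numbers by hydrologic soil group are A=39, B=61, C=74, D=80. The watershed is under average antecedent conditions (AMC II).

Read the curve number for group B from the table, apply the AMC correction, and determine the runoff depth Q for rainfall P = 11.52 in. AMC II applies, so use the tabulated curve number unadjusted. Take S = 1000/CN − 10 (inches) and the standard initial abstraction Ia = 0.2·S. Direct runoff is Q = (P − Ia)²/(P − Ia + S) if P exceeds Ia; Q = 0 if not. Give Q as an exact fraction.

Q = 20326827/3223850 in ≈ 6.305 in

NRCS table: open space, good condition (grass >75%), soil group B → CN(II) = 61
AMC II — tabulated CN = 61 applies directly.
Max retention: S = 1000/61 − 10 = 390/61 in (≈ 6.393 in)
Ia = 0.2S: 0.2·6.393 = 1.279 in (exactly 78/61)
P − Ia = 11.520 − 1.279 = 15618/1525 ≈ 10.241 in (> 0, runoff occurs)
Q = (15618/1525)²/((15618/1525) + 390/61) = (243921924/2325625)/(25368/1525) = 20326827/3223850 in ≈ 6.305 in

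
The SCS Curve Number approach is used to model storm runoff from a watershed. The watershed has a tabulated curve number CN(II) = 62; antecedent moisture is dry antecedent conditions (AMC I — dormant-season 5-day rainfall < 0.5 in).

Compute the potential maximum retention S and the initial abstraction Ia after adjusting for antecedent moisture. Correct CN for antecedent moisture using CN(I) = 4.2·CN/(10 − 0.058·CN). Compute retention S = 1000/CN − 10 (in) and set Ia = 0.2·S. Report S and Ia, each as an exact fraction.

S = 9500/651 in ≈ 14.593 in; Ia = 1900/651 in ≈ 2.919 in

Adjust CN=62 to AMC I: 4.2·62/(10 − 0.058·62) → (1302/5) ÷ (1601/250) = 65100/1601 ≈ 40.662
Retention S: 1000/CN − 10 with CN=40.662 → S = 9500/651 ≈ 14.593 in
Ia = 0.2·(9500/651) = 1900/651 in ≈ 2.919 in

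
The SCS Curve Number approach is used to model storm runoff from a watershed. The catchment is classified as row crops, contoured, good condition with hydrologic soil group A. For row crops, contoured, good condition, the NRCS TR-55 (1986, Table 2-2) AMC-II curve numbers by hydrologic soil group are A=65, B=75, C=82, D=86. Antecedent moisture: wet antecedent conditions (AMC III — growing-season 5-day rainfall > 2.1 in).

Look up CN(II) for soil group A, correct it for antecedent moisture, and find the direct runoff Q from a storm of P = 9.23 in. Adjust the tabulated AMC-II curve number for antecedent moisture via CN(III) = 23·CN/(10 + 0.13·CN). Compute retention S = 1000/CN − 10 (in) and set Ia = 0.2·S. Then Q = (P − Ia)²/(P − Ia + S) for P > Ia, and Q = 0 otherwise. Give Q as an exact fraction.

Q = 68631948529/9926112300 in ≈ 6.914 in

NRCS table: row crops, contoured, good condition, soil group A → CN(II) = 65
Adjust CN=65 to AMC III: 23·65/(10 + 0.13·65) → 1495 ÷ (369/20) = 29900/369 ≈ 81.030
Max retention: S = 1000/(29900/369) − 10 = 700/299 in (≈ 2.341 in)
Ia = 0.2·(700/299) = 140/299 in ≈ 0.468 in
P − Ia = 9.230 − 0.468 = 261977/29900 ≈ 8.762 in (> 0, runoff occurs)
Q = (261977/29900)²/((261977/29900) + 700/299) = (68631948529/894010000)/(331977/29900) = 68631948529/9926112300 in ≈ 6.914 in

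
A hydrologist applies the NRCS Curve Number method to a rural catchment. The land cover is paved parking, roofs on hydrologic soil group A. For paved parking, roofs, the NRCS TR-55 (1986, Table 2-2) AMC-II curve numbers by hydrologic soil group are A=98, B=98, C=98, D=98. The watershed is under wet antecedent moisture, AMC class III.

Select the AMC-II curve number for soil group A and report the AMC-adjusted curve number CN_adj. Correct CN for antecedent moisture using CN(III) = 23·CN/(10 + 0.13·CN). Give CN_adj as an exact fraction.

NRCS table: paved parking, roofs, soil group A → CN(II) = 98
Adjust CN=98 to AMC III: 23·98/(10 + 0.13·98) → 2254 ÷ (1137/50) = 112700/1137 ≈ 99.120

CN_adj = 112700/1137 ≈ 99.120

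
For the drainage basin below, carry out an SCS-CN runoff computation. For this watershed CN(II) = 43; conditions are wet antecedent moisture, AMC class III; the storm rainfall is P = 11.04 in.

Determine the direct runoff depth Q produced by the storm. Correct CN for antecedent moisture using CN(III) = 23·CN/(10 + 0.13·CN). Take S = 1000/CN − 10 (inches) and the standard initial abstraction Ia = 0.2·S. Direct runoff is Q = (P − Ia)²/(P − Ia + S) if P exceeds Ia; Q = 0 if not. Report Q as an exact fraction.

Adjust CN=43 to AMC III: 23·43/(10 + 0.13·43) → 989 ÷ (1559/100) = 98900/1559 ≈ 63.438
Retention S: 1000/CN − 10 with CN=63.438 → S = 5700/989 ≈ 5.763 in
Initial abstraction Ia = S/5 = (5700/989)/5 = 1140/989 ≈ 1.153 in
Excess rainfall: 11.040 − 1.153 = 9.887 in; P > Ia so Q > 0
Q: (244464/24725)² ÷ (386964/24725) = 1660073536/265769025 in (≈ 6.246 in)

Q = 1660073536/265769025 in ≈ 6.246 in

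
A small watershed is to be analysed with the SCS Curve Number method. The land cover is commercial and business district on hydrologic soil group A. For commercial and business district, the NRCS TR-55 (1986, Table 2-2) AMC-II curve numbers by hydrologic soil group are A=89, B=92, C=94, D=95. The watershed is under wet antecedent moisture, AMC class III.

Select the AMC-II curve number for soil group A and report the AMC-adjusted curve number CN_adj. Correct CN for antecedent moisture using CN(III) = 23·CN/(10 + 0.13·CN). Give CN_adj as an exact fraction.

NRCS table: commercial and business district, soil group A → CN(II) = 89
Adjust CN=89 to AMC III: 23·89/(10 + 0.13·89) → 2047 ÷ (2157/100) = 204700/2157 ≈ 94.900

CN_adj = 204700/2157 ≈ 94.900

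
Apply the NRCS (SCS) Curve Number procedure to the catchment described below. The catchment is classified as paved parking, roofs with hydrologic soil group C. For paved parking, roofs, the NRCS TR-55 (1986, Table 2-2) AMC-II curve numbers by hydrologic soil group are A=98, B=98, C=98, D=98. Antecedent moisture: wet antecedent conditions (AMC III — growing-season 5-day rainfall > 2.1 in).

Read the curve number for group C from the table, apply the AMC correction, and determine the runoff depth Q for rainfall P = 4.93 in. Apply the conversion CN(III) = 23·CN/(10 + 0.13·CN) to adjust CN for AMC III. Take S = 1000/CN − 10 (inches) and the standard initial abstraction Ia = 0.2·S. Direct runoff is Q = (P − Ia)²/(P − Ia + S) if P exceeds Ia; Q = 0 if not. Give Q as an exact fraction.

Q = 306485139321/63518959700 in ≈ 4.825 in

NRCS table: paved parking, roofs, soil group C → CN(II) = 98
CN(III) from CN(II)=98: (23·98)/(10 + 0.13·98) = 112700/1137 ≈ 99.120
Retention S: 1000/CN − 10 with CN=99.120 → S = 100/1127 ≈ 0.089 in
Initial abstraction Ia = S/5 = (100/1127)/5 = 20/1127 ≈ 0.018 in
Excess rainfall: 4.930 − 0.018 = 4.912 in; P > Ia so Q > 0
Q: (553611/112700)² ÷ (563611/112700) = 306485139321/63518959700 in (≈ 4.825 in)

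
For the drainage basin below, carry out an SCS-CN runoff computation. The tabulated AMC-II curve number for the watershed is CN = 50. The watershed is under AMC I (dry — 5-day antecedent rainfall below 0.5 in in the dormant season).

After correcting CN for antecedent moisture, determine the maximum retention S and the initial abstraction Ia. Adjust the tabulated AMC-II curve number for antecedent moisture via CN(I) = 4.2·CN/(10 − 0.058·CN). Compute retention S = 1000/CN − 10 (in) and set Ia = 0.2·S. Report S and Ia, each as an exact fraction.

S = 500/21 in ≈ 23.810 in; Ia = 100/21 in ≈ 4.762 in

CN(I) from CN(II)=50: (4.2·50)/(10 − 0.058·50) = 2100/71 ≈ 29.577
Max retention: S = 1000/(2100/71) − 10 = 500/21 in (≈ 23.810 in)
Ia = 0.2·(500/21) = 100/21 in ≈ 4.762 in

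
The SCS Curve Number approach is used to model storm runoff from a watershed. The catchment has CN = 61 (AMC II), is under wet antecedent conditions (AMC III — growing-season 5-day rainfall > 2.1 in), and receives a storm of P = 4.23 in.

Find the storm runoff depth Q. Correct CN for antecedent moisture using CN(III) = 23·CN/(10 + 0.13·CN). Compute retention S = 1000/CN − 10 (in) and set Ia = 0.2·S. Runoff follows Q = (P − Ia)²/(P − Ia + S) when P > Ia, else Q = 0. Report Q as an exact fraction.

Q = 88569429987/42345766900 in ≈ 2.092 in

Wet (AMC III): CN(III) = 23·61/(10 + 0.13·61) = 1403/(1793/100) = 140300/1793 ≈ 78.249
Retention S: 1000/CN − 10 with CN=78.249 → S = 3900/1403 ≈ 2.780 in
Initial abstraction Ia = S/5 = (3900/1403)/5 = 780/1403 ≈ 0.556 in
Since P=4.230 > Ia=0.556: effective rainfall P−Ia = 515469/140300 in
Runoff Q = (P−Ia)²/(P−Ia+S) = (3.674)²/(3.674+2.780) = 88569429987/42345766900 ≈ 2.092 in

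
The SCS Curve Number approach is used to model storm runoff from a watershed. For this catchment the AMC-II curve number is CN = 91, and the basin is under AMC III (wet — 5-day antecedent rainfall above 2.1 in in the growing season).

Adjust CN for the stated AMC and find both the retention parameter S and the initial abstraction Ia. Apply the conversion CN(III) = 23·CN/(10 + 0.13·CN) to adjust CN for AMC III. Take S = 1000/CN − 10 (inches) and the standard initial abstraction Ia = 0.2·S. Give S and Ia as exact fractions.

Wet (AMC III): CN(III) = 23·91/(10 + 0.13·91) = 2093/(2183/100) = 209300/2183 ≈ 95.877
S = 1000/(209300/2183) − 10 = 900/2093 in ≈ 0.430 in
Initial abstraction Ia = S/5 = (900/2093)/5 = 180/2093 ≈ 0.086 in

S = 900/2093 in ≈ 0.430 in; Ia = 180/2093 in ≈ 0.086 in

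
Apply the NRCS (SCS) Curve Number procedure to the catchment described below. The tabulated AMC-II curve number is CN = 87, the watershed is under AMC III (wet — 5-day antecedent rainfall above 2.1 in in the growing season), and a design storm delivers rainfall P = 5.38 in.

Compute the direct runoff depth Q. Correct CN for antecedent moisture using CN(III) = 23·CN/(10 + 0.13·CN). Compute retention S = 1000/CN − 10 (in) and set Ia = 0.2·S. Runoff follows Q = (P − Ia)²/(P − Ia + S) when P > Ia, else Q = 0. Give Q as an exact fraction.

Q = 275907522361/59056413450 in ≈ 4.672 in

Wet (AMC III): CN(III) = 23·87/(10 + 0.13·87) = 2001/(2131/100) = 200100/2131 ≈ 93.900
Max retention: S = 1000/(200100/2131) − 10 = 1300/2001 in (≈ 0.650 in)
Ia = 0.2S: 0.2·0.650 = 0.130 in (exactly 260/2001)
Since P=5.380 > Ia=0.130: effective rainfall P−Ia = 525269/100050 in
Q: (525269/100050)² ÷ (590269/100050) = 275907522361/59056413450 in (≈ 4.672 in)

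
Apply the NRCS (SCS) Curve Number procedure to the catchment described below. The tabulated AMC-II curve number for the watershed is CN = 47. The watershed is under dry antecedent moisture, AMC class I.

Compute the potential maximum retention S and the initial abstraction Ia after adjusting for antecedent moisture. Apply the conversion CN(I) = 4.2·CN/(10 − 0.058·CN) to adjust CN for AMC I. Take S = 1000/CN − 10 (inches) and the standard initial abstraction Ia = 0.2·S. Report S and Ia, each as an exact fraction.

S = 26500/987 in ≈ 26.849 in; Ia = 5300/987 in ≈ 5.370 in

Dry (AMC I): CN(I) = 4.2·47/(10 − 0.058·47) = (987/5)/(3637/500) = 98700/3637 ≈ 27.138
S = 1000/(98700/3637) − 10 = 26500/987 in ≈ 26.849 in
Ia = 0.2S: 0.2·26.849 = 5.370 in (exactly 5300/987)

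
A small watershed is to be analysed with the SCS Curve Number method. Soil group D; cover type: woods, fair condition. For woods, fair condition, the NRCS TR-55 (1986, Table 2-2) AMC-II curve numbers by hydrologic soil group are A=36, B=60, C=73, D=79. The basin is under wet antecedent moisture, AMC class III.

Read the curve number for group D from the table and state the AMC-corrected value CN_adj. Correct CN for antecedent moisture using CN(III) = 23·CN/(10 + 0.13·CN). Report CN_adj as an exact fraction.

CN_adj = 181700/2027 ≈ 89.640

NRCS table: woods, fair condition, soil group D → CN(II) = 79
CN(III) from CN(II)=79: (23·79)/(10 + 0.13·79) = 181700/2027 ≈ 89.640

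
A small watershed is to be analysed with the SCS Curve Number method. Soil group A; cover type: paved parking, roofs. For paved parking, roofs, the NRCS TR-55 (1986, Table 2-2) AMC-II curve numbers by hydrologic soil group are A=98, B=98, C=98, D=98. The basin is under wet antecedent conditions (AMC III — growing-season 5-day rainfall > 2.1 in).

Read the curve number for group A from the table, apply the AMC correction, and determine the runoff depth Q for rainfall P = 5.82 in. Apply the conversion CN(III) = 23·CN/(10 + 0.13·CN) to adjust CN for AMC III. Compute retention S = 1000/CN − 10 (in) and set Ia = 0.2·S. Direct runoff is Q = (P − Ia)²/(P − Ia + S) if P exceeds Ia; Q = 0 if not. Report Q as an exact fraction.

NRCS table: paved parking, roofs, soil group A → CN(II) = 98
Wet (AMC III): CN(III) = 23·98/(10 + 0.13·98) = 2254/(1137/50) = 112700/1137 ≈ 99.120
S = 1000/(112700/1137) − 10 = 100/1127 in ≈ 0.089 in
Ia = 0.2S: 0.2·0.089 = 0.018 in (exactly 20/1127)
Excess rainfall: 5.820 − 0.018 = 5.802 in; P > Ia so Q > 0
Q: (326957/56350)² ÷ (331957/56350) = 106900879849/18705776950 in (≈ 5.715 in)

Q = 106900879849/18705776950 in ≈ 5.715 in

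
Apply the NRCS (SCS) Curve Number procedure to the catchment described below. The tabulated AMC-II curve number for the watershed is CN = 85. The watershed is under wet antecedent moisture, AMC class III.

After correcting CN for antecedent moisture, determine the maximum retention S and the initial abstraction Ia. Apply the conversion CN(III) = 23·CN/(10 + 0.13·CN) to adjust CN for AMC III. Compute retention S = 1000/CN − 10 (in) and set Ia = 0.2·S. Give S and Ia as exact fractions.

S = 300/391 in ≈ 0.767 in; Ia = 60/391 in ≈ 0.153 in

Wet (AMC III): CN(III) = 23·85/(10 + 0.13·85) = 1955/(421/20) = 39100/421 ≈ 92.874
S = 1000/(39100/421) − 10 = 300/391 in ≈ 0.767 in
Ia = 0.2·(300/391) = 60/391 in ≈ 0.153 in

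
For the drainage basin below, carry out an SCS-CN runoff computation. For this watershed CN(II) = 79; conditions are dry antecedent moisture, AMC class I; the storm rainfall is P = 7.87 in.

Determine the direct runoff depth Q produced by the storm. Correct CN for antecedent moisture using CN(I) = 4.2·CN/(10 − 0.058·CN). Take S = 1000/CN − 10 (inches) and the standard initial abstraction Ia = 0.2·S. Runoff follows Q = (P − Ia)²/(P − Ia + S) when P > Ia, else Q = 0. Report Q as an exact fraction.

CN(I) from CN(II)=79: (4.2·79)/(10 − 0.058·79) = 7900/129 ≈ 61.240
Retention S: 1000/CN − 10 with CN=61.240 → S = 500/79 ≈ 6.329 in
Ia = 0.2·(500/79) = 100/79 in ≈ 1.266 in
P − Ia = 7.870 − 1.266 = 52173/7900 ≈ 6.604 in (> 0, runoff occurs)
Runoff Q = (P−Ia)²/(P−Ia+S) = (6.604)²/(6.604+6.329) = 2722021929/807166700 ≈ 3.372 in

Q = 2722021929/807166700 in ≈ 3.372 in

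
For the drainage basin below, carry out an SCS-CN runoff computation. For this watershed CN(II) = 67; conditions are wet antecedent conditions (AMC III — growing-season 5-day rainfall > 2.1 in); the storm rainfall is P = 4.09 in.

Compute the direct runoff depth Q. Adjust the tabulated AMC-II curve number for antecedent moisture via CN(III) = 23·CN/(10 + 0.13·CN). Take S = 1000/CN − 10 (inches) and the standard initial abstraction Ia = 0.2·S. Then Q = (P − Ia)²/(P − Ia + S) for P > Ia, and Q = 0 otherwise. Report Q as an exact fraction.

Q = 318399504361/137806852900 in ≈ 2.310 in

CN(III) from CN(II)=67: (23·67)/(10 + 0.13·67) = 154100/1871 ≈ 82.362
Retention S: 1000/CN − 10 with CN=82.362 → S = 3300/1541 ≈ 2.141 in
Ia = 0.2·(3300/1541) = 660/1541 in ≈ 0.428 in
P − Ia = 4.090 − 0.428 = 564269/154100 ≈ 3.662 in (> 0, runoff occurs)
Runoff Q = (P−Ia)²/(P−Ia+S) = (3.662)²/(3.662+2.141) = 318399504361/137806852900 ≈ 2.310 in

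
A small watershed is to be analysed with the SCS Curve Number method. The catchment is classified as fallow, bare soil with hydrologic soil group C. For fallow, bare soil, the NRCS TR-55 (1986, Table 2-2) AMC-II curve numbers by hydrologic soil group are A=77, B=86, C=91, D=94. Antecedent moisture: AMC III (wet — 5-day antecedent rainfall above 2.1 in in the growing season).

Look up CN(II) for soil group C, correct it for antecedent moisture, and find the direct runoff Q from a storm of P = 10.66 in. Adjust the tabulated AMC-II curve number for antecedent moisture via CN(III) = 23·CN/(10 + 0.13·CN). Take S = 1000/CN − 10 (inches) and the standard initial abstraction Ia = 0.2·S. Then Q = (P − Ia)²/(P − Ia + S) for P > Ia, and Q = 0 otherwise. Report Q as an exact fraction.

NRCS table: fallow, bare soil, soil group C → CN(II) = 91
Adjust CN=91 to AMC III: 23·91/(10 + 0.13·91) → 2093 ÷ (2183/100) = 209300/2183 ≈ 95.877
Max retention: S = 1000/(209300/2183) − 10 = 900/2093 in (≈ 0.430 in)
Ia = 0.2S: 0.2·0.430 = 0.086 in (exactly 180/2093)
Since P=10.660 > Ia=0.086: effective rainfall P−Ia = 1106569/104650 in
Q = (1106569/104650)²/((1106569/104650) + 900/2093) = (1224494951761/10951622500)/(1151569/104650) = 1224494951761/120511695850 in ≈ 10.161 in

Q = 1224494951761/120511695850 in ≈ 10.161 in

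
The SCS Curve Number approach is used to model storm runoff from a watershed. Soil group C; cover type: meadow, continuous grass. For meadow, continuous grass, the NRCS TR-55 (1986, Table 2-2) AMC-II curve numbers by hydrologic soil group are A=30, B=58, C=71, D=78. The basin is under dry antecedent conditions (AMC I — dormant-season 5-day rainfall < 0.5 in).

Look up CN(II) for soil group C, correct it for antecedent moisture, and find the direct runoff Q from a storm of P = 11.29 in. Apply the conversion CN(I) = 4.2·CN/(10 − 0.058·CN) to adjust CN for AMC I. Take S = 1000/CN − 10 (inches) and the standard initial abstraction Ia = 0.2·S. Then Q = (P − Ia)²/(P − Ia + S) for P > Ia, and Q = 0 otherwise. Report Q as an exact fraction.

NRCS table: meadow, continuous grass, soil group C → CN(II) = 71
Adjust CN=71 to AMC I: 4.2·71/(10 − 0.058·71) → (1491/5) ÷ (2941/500) = 149100/2941 ≈ 50.697
S = 1000/(149100/2941) − 10 = 14500/1491 in ≈ 9.725 in
Initial abstraction Ia = S/5 = (14500/1491)/5 = 2900/1491 ≈ 1.945 in
Since P=11.290 > Ia=1.945: effective rainfall P−Ia = 1393339/149100 in
Q = (1393339/149100)²/((1393339/149100) + 14500/1491) = (1941393568921/22230810000)/(2843339/149100) = 1941393568921/423941844900 in ≈ 4.579 in

Q = 1941393568921/423941844900 in ≈ 4.579 in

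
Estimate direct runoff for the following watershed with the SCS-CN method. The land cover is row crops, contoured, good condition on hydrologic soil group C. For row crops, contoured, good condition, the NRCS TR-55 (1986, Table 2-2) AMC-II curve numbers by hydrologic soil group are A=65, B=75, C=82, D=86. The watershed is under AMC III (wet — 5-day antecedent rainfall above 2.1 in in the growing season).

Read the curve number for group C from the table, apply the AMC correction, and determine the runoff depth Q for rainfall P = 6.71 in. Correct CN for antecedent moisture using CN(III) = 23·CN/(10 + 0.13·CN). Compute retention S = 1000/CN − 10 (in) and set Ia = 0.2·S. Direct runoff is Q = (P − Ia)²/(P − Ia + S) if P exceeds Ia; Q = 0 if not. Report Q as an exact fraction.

Q = 377921251009/66458207900 in ≈ 5.687 in

NRCS table: row crops, contoured, good condition, soil group C → CN(II) = 82
Wet (AMC III): CN(III) = 23·82/(10 + 0.13·82) = 1886/(1033/50) = 94300/1033 ≈ 91.288
Max retention: S = 1000/(94300/1033) − 10 = 900/943 in (≈ 0.954 in)
Ia = 0.2S: 0.2·0.954 = 0.191 in (exactly 180/943)
Excess rainfall: 6.710 − 0.191 = 6.519 in; P > Ia so Q > 0
Q = (614753/94300)²/((614753/94300) + 900/943) = (377921251009/8892490000)/(704753/94300) = 377921251009/66458207900 in ≈ 5.687 in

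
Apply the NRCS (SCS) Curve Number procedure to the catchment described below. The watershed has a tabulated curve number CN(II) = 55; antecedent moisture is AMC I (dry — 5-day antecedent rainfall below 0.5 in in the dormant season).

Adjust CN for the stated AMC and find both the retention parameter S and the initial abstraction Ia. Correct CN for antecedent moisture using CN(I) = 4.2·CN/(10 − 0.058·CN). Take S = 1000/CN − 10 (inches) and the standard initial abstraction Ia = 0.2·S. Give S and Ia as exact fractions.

Dry (AMC I): CN(I) = 4.2·55/(10 − 0.058·55) = 231/(681/100) = 7700/227 ≈ 33.921
Max retention: S = 1000/(7700/227) − 10 = 1500/77 in (≈ 19.481 in)
Ia = 0.2·(1500/77) = 300/77 in ≈ 3.896 in

S = 1500/77 in ≈ 19.481 in; Ia = 300/77 in ≈ 3.896 in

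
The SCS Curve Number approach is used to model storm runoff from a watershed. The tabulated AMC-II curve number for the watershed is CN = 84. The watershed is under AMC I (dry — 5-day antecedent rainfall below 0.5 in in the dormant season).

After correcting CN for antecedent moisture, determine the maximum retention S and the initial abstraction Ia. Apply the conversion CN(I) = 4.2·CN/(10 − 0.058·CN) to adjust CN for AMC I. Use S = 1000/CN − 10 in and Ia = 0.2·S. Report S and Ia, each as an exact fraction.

S = 2000/441 in ≈ 4.535 in; Ia = 400/441 in ≈ 0.907 in

Dry (AMC I): CN(I) = 4.2·84/(10 − 0.058·84) = (1764/5)/(641/125) = 44100/641 ≈ 68.799
S = 1000/(44100/641) − 10 = 2000/441 in ≈ 4.535 in
Ia = 0.2·(2000/441) = 400/441 in ≈ 0.907 in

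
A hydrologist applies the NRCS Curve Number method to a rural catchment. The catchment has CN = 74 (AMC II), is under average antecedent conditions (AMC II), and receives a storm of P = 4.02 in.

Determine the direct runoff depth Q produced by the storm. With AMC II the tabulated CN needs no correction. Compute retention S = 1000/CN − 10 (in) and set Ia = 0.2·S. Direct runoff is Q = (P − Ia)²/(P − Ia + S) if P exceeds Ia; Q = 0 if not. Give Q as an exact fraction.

AMC II — tabulated CN = 74 applies directly.
Max retention: S = 1000/74 − 10 = 130/37 in (≈ 3.514 in)
Ia = 0.2S: 0.2·3.514 = 0.703 in (exactly 26/37)
Excess rainfall: 4.020 − 0.703 = 3.317 in; P > Ia so Q > 0
Runoff Q = (P−Ia)²/(P−Ia+S) = (3.317)²/(3.317+3.514) = 37662769/23378450 ≈ 1.611 in

Q = 37662769/23378450 in ≈ 1.611 in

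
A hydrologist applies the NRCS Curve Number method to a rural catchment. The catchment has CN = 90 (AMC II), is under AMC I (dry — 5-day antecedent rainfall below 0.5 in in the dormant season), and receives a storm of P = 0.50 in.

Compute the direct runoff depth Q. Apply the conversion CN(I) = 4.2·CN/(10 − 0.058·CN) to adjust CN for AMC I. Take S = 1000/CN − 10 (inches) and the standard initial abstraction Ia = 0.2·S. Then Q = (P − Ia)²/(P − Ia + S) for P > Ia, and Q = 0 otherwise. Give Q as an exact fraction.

Q = 0 in ≈ 0.000 in

Dry (AMC I): CN(I) = 4.2·90/(10 − 0.058·90) = 378/(239/50) = 18900/239 ≈ 79.079
S = 1000/(18900/239) − 10 = 500/189 in ≈ 2.646 in
Ia = 0.2·(500/189) = 100/189 in ≈ 0.529 in
P = 0.500 ≤ Ia = 0.529 in: entire storm abstracted, Q = 0.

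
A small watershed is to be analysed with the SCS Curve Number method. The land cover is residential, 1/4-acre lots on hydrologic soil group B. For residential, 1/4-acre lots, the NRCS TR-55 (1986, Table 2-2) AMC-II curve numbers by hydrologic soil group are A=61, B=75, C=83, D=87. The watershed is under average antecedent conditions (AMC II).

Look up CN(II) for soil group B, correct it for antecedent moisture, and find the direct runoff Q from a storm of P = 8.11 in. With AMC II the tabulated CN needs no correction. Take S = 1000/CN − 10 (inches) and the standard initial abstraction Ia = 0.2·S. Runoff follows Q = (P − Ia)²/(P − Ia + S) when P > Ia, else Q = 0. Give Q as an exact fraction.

Q = 4986289/969900 in ≈ 5.141 in

NRCS table: residential, 1/4-acre lots, soil group B → CN(II) = 75
AMC II — tabulated CN = 75 applies directly.
Retention S: 1000/CN − 10 with CN=75.000 → S = 10/3 ≈ 3.333 in
Ia = 0.2S: 0.2·3.333 = 0.667 in (exactly 2/3)
P − Ia = 8.110 − 0.667 = 2233/300 ≈ 7.443 in (> 0, runoff occurs)
Runoff Q = (P−Ia)²/(P−Ia+S) = (7.443)²/(7.443+3.333) = 4986289/969900 ≈ 5.141 in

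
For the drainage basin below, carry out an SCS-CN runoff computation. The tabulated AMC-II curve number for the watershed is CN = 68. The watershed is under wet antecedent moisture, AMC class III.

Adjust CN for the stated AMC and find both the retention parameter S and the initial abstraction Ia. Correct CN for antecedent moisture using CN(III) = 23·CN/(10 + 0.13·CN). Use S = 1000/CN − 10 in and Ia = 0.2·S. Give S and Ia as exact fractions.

CN(III) from CN(II)=68: (23·68)/(10 + 0.13·68) = 39100/471 ≈ 83.015
Max retention: S = 1000/(39100/471) − 10 = 800/391 in (≈ 2.046 in)
Ia = 0.2S: 0.2·2.046 = 0.409 in (exactly 160/391)

S = 800/391 in ≈ 2.046 in; Ia = 160/391 in ≈ 0.409 in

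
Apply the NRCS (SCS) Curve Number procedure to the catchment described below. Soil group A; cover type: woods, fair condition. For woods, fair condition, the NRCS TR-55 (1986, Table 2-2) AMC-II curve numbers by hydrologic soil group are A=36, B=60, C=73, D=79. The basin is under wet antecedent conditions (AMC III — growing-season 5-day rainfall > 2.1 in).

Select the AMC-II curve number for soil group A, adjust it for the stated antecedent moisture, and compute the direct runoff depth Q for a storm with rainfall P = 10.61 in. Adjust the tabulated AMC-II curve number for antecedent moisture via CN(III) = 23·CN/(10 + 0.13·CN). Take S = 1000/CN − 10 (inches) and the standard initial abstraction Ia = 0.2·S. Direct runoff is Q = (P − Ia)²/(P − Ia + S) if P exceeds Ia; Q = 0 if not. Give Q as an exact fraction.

Q = 35203891129/7195878900 in ≈ 4.892 in

NRCS table: woods, fair condition, soil group A → CN(II) = 36
Adjust CN=36 to AMC III: 23·36/(10 + 0.13·36) → 828 ÷ (367/25) = 20700/367 ≈ 56.403
Retention S: 1000/CN − 10 with CN=56.403 → S = 1600/207 ≈ 7.729 in
Ia = 0.2·(1600/207) = 320/207 in ≈ 1.546 in
P − Ia = 10.610 − 1.546 = 187627/20700 ≈ 9.064 in (> 0, runoff occurs)
Q: (187627/20700)² ÷ (347627/20700) = 35203891129/7195878900 in (≈ 4.892 in)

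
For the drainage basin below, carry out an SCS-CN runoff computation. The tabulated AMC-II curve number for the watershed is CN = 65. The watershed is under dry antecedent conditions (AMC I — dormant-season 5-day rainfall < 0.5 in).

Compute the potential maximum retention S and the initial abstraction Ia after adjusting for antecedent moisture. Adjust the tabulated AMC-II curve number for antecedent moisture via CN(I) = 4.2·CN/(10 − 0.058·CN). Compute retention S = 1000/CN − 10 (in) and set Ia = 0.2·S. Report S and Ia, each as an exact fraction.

Dry (AMC I): CN(I) = 4.2·65/(10 − 0.058·65) = 273/(623/100) = 3900/89 ≈ 43.820
Retention S: 1000/CN − 10 with CN=43.820 → S = 500/39 ≈ 12.821 in
Ia = 0.2·(500/39) = 100/39 in ≈ 2.564 in

S = 500/39 in ≈ 12.821 in; Ia = 100/39 in ≈ 2.564 in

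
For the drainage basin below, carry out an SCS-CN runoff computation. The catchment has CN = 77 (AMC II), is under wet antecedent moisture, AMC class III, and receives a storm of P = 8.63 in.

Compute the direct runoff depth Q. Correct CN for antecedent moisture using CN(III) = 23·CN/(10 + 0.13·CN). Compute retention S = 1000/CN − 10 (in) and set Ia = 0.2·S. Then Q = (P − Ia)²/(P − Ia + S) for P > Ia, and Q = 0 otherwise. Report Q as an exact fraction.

CN(III) from CN(II)=77: (23·77)/(10 + 0.13·77) = 7700/87 ≈ 88.506
S = 1000/(7700/87) − 10 = 100/77 in ≈ 1.299 in
Ia = 0.2S: 0.2·1.299 = 0.260 in (exactly 20/77)
P − Ia = 8.630 − 0.260 = 64451/7700 ≈ 8.370 in (> 0, runoff occurs)
Q: (64451/7700)² ÷ (74451/7700) = 4153931401/573272700 in (≈ 7.246 in)

Q = 4153931401/573272700 in ≈ 7.246 in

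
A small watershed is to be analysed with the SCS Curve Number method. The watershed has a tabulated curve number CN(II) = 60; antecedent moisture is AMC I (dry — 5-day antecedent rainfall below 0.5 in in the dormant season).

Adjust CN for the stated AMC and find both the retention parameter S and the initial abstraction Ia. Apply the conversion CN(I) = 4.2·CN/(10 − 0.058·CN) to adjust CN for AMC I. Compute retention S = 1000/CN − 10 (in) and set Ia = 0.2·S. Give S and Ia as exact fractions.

S = 1000/63 in ≈ 15.873 in; Ia = 200/63 in ≈ 3.175 in

Dry (AMC I): CN(I) = 4.2·60/(10 − 0.058·60) = 252/(163/25) = 6300/163 ≈ 38.650
Max retention: S = 1000/(6300/163) − 10 = 1000/63 in (≈ 15.873 in)
Ia = 0.2S: 0.2·15.873 = 3.175 in (exactly 200/63)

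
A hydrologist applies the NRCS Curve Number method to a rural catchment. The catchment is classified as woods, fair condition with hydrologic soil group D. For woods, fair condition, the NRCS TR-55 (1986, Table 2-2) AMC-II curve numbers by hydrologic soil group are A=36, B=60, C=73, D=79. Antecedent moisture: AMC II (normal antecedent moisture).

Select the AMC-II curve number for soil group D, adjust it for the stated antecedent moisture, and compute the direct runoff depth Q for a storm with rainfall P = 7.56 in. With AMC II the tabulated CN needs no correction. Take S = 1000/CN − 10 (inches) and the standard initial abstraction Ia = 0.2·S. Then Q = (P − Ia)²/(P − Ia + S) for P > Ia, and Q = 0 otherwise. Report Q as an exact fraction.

NRCS table: woods, fair condition, soil group D → CN(II) = 79
AMC II — tabulated CN = 79 applies directly.
Max retention: S = 1000/79 − 10 = 210/79 in (≈ 2.658 in)
Initial abstraction Ia = S/5 = (210/79)/5 = 42/79 ≈ 0.532 in
Excess rainfall: 7.560 − 0.532 = 7.028 in; P > Ia so Q > 0
Q = (13881/1975)²/((13881/1975) + 210/79) = (192682161/3900625)/(19131/1975) = 9175341/1799225 in ≈ 5.100 in

Q = 9175341/1799225 in ≈ 5.100 in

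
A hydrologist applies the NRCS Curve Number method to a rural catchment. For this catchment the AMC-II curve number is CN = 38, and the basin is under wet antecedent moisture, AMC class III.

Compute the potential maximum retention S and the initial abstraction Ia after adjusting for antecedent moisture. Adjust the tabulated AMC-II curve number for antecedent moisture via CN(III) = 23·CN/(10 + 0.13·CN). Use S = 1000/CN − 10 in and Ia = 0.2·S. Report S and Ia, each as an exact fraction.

S = 3100/437 in ≈ 7.094 in; Ia = 620/437 in ≈ 1.419 in

Wet (AMC III): CN(III) = 23·38/(10 + 0.13·38) = 874/(747/50) = 43700/747 ≈ 58.501
Max retention: S = 1000/(43700/747) − 10 = 3100/437 in (≈ 7.094 in)
Initial abstraction Ia = S/5 = (3100/437)/5 = 620/437 ≈ 1.419 in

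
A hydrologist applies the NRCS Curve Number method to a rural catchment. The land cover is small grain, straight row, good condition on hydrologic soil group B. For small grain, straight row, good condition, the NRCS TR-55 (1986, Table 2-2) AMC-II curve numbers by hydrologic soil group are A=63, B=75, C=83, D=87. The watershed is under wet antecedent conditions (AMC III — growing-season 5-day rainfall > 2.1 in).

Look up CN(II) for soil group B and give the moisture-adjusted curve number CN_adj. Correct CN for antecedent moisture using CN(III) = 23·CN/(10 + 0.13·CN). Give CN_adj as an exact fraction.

NRCS table: small grain, straight row, good condition, soil group B → CN(II) = 75
Wet (AMC III): CN(III) = 23·75/(10 + 0.13·75) = 1725/(79/4) = 6900/79 ≈ 87.342

CN_adj = 6900/79 ≈ 87.342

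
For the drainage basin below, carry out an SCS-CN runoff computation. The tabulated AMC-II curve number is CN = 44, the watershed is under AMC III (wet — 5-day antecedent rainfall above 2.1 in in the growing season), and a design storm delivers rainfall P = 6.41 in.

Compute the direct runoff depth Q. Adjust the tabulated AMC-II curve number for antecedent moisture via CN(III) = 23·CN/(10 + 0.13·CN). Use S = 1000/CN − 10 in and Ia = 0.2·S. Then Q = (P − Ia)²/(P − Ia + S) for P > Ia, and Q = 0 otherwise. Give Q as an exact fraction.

Adjust CN=44 to AMC III: 23·44/(10 + 0.13·44) → 1012 ÷ (393/25) = 25300/393 ≈ 64.377
Max retention: S = 1000/(25300/393) − 10 = 1400/253 in (≈ 5.534 in)
Initial abstraction Ia = S/5 = (1400/253)/5 = 280/253 ≈ 1.107 in
Excess rainfall: 6.410 − 1.107 = 5.303 in; P > Ia so Q > 0
Runoff Q = (P−Ia)²/(P−Ia+S) = (5.303)²/(5.303+5.534) = 18002393929/6936576900 ≈ 2.595 in

Q = 18002393929/6936576900 in ≈ 2.595 in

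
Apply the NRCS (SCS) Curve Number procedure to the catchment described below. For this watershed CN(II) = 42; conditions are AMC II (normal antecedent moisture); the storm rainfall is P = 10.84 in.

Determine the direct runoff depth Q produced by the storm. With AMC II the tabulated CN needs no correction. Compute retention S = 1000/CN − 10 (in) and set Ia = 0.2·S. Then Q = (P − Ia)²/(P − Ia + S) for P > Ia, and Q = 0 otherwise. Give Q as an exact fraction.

Q = 17986081/6032775 in ≈ 2.981 in

CN(II) = 42; AMC II needs no correction.
Retention S: 1000/CN − 10 with CN=42.000 → S = 290/21 ≈ 13.810 in
Initial abstraction Ia = S/5 = (290/21)/5 = 58/21 ≈ 2.762 in
Excess rainfall: 10.840 − 2.762 = 8.078 in; P > Ia so Q > 0
Q = (4241/525)²/((4241/525) + 290/21) = (17986081/275625)/(11491/525) = 17986081/6032775 in ≈ 2.981 in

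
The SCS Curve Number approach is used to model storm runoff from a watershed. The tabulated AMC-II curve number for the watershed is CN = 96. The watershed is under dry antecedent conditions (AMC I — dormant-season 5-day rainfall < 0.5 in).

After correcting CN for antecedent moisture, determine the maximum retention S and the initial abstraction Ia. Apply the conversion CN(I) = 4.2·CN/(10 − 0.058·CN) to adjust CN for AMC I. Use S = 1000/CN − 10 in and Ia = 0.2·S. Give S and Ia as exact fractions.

S = 125/126 in ≈ 0.992 in; Ia = 25/126 in ≈ 0.198 in

Dry (AMC I): CN(I) = 4.2·96/(10 − 0.058·96) = (2016/5)/(554/125) = 25200/277 ≈ 90.975
Retention S: 1000/CN − 10 with CN=90.975 → S = 125/126 ≈ 0.992 in
Ia = 0.2S: 0.2·0.992 = 0.198 in (exactly 25/126)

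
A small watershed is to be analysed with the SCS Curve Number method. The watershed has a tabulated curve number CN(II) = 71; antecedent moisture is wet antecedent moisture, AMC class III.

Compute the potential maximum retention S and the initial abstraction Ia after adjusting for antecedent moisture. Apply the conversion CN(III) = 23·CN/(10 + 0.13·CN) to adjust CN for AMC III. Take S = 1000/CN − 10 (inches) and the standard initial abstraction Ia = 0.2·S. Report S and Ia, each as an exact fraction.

Wet (AMC III): CN(III) = 23·71/(10 + 0.13·71) = 1633/(1923/100) = 163300/1923 ≈ 84.919
S = 1000/(163300/1923) − 10 = 2900/1633 in ≈ 1.776 in
Initial abstraction Ia = S/5 = (2900/1633)/5 = 580/1633 ≈ 0.355 in

S = 2900/1633 in ≈ 1.776 in; Ia = 580/1633 in ≈ 0.355 in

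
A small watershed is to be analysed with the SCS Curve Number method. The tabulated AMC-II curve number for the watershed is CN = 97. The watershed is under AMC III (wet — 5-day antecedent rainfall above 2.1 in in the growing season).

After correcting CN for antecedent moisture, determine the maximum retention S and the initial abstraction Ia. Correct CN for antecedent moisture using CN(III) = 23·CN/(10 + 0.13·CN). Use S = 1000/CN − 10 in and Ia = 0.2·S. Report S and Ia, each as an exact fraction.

CN(III) from CN(II)=97: (23·97)/(10 + 0.13·97) = 223100/2261 ≈ 98.673
Retention S: 1000/CN − 10 with CN=98.673 → S = 300/2231 ≈ 0.134 in
Initial abstraction Ia = S/5 = (300/2231)/5 = 60/2231 ≈ 0.027 in

S = 300/2231 in ≈ 0.134 in; Ia = 60/2231 in ≈ 0.027 in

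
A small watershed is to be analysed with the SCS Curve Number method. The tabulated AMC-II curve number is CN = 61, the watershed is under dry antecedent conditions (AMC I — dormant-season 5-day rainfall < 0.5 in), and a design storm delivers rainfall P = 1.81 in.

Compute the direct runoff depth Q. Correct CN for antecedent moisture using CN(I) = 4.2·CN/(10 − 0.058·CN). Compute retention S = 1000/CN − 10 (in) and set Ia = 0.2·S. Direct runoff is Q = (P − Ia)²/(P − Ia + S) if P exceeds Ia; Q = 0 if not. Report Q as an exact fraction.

Q = 0 in ≈ 0.000 in

CN(I) from CN(II)=61: (4.2·61)/(10 − 0.058·61) = 42700/1077 ≈ 39.647
Max retention: S = 1000/(42700/1077) − 10 = 6500/427 in (≈ 15.222 in)
Ia = 0.2S: 0.2·15.222 = 3.044 in (exactly 1300/427)
P = 1.810 ≤ Ia = 3.044 in: entire storm abstracted, Q = 0.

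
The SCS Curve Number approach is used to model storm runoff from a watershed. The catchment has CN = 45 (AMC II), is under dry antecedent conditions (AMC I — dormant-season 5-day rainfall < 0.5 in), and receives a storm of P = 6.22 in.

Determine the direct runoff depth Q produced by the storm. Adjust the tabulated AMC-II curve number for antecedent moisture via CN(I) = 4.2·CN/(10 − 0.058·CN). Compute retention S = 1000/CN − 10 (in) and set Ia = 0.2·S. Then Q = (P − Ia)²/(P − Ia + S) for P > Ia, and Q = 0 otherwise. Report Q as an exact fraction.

Q = 14280841/2634461550 in ≈ 0.005 in

Adjust CN=45 to AMC I: 4.2·45/(10 − 0.058·45) → 189 ÷ (739/100) = 18900/739 ≈ 25.575
S = 1000/(18900/739) − 10 = 5500/189 in ≈ 29.101 in
Initial abstraction Ia = S/5 = (5500/189)/5 = 1100/189 ≈ 5.820 in
P − Ia = 6.220 − 5.820 = 3779/9450 ≈ 0.400 in (> 0, runoff occurs)
Q: (3779/9450)² ÷ (278779/9450) = 14280841/2634461550 in (≈ 0.005 in)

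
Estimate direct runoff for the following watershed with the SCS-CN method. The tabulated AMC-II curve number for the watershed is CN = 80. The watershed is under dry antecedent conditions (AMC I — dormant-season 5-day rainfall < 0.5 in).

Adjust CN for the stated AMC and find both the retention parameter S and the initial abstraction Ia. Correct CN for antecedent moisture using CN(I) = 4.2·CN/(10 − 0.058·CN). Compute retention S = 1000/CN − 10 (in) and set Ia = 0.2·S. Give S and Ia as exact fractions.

S = 125/21 in ≈ 5.952 in; Ia = 25/21 in ≈ 1.190 in

CN(I) from CN(II)=80: (4.2·80)/(10 − 0.058·80) = 4200/67 ≈ 62.687
Retention S: 1000/CN − 10 with CN=62.687 → S = 125/21 ≈ 5.952 in
Initial abstraction Ia = S/5 = (125/21)/5 = 25/21 ≈ 1.190 in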